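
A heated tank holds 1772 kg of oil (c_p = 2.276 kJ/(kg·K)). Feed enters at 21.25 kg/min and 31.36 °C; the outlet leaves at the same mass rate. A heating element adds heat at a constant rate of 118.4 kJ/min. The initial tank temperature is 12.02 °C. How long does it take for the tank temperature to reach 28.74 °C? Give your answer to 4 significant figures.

121.6 min

Heat balance on the well-mixed liquid: M c_p dT/dt = ṁ c_p (T_in − T) + 118.4.
τ = M/ṁ = 83.3882 min; T_ss = T_in + Q̇/(ṁ c_p) = 33.8081 °C.
T(t) = T_ss + (T₀ − T_ss) e^(−t/τ). Set T = 28.74:
e^(−t/τ) = (28.74 − 33.8081)/(12.02 − 33.8081) = 0.232607
t = −83.3882 · ln(0.232607) = 121.614 min.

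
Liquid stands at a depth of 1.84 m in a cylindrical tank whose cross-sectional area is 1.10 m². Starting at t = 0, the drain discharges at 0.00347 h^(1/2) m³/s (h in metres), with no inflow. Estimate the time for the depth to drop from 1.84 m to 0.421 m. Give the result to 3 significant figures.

449 s

A dh/dt = −Q_out = −0.00347 √h.
∫ h^(−1/2) dh = −(0.00347/A) ∫ dt, giving 2√h = 2√h₀ − (0.00347/A) t.
t = 2A(√h₀ − √h)/0.00347 = 2·1.10·(√1.84 − √0.421)/0.00347
  = 2.2000 × (1.3565 − 0.64885) / 0.00347 = 448.64 s.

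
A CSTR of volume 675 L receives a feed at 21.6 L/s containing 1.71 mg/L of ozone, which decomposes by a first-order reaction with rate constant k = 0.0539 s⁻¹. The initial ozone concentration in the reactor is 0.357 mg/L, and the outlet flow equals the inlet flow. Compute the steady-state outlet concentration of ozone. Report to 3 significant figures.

0.637 mg/L

Species balance: V dC/dt = Q C_in − Q C − k V C.
Steady state (dC/dt = 0): C_ss = Q C_in/(Q + kV) = C_in/(1 + kV/Q).
C_ss = 21.6·1.71/(21.6 + 0.0539·675) = 36.936/57.983 = 0.63702 mg/L.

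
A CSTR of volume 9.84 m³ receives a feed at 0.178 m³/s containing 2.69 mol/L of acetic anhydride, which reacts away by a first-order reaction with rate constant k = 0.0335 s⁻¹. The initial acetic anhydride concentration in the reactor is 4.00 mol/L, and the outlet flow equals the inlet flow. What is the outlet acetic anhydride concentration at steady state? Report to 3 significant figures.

Species balance: V dC/dt = Q C_in − Q C − k V C.
Steady state (dC/dt = 0): C_ss = Q C_in/(Q + kV) = C_in/(1 + kV/Q).
C_ss = 0.178·2.69/(0.178 + 0.0335·9.84) = 0.47882/0.50764 = 0.94323 mol/L.

0.943 mol/L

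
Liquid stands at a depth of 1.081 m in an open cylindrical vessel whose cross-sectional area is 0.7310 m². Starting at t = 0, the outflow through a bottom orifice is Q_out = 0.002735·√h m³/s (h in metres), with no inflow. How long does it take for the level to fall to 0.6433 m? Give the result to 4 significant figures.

With no inflow, A dh/dt = −0.002735 √h.
Separate and integrate: 2(√h − √h₀) = −(0.002735/A) t.
t = 2A(√h₀ − √h)/0.002735 = 2·0.7310·(√1.081 − √0.6433)/0.002735
  = 1.46200 × (1.03971 − 0.802060) / 0.002735 = 127.037 s.

127.0 s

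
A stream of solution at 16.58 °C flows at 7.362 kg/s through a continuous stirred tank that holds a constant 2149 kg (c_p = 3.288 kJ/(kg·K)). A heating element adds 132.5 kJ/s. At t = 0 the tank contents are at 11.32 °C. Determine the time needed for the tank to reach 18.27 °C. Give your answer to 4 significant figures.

M c_p dT/dt = ṁ c_p (T_in − T) + Q̇.
τ = M/ṁ = 291.904 s; T_ss = T_in + Q̇/(ṁ c_p) = 22.0538 °C.
T(t) = T_ss + (T₀ − T_ss) e^(−t/τ). Set T = 18.27:
e^(−t/τ) = (18.27 − 22.0538)/(11.32 − 22.0538) = 0.352512
t = −291.904 · ln(0.352512) = 304.360 s.

304.4 s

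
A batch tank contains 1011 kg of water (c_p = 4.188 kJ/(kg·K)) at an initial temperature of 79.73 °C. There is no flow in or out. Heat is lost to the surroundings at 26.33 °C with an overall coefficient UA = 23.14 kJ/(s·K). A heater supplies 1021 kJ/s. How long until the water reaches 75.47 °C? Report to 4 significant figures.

112.5 s

Unsteady energy balance on the tank contents: M c_p dT/dt = −UA(T − T_amb) + Q̇.
τ = M c_p/UA = 182.976 s; T_ss = T_amb + Q̇/UA = 26.33 + 1021/23.14 = 70.4527 °C.
T(t) = T_ss + (T₀ − T_ss)e^(−t/τ); set T = 75.47:
t = −τ ln[(T − T_ss)/(T₀ − T_ss)] = −182.976 · ln(0.540813) = 112.472 s.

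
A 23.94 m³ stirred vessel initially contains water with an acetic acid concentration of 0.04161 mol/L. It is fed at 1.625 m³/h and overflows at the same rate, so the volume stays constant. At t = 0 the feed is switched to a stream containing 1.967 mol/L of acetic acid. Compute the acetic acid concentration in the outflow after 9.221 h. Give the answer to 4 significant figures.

Mass balance on the solute (V constant): V dC/dt = Q(C_in − C).
Time constant τ = V/Q = 23.94/1.625 = 14.7323 h.
Integrating: C(t) = C_in + (C₀ − C_in) e^(−t/τ).
C(9.221) = 1.967 + (0.04161 − 1.967)·e^(−9.221/14.7323) = 1.967 + (-1.92539)·0.534778 = 0.937344 mol/L.

0.9373 mol/L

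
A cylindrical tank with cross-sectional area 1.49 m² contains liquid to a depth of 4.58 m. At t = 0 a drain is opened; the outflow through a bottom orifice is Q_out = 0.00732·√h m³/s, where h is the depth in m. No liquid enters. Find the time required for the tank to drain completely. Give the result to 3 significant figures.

With no inflow, A dh/dt = −0.00732 √h.
∫ h^(−1/2) dh = −(0.00732/A) ∫ dt, giving 2√h = 2√h₀ − (0.00732/A) t.
Set h = 0: 2√h₀ = (0.00732/A) t_empty ⇒ t_empty = 2A√h₀/0.00732.
t_empty = 2·1.49·√4.58/0.00732 = 2.9800·2.1401/0.00732 = 871.24 s.

871 s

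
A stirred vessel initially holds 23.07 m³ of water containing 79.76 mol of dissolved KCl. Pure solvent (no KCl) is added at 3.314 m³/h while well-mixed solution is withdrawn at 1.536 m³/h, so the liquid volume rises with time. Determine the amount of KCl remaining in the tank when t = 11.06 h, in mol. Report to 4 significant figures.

46.83 mol

Let m(t) be the amount of KCl. Volume: V(t) = V₀ + (Q_in − Q_out) t = 23.07 + 1.77800 t; V(11.06) = 42.7347 m³.
Solute balance: dm/dt = 0 − Q_out C = −Q_out m/V(t).
dm/m = −Q_out dt/(V₀ + 1.77800 t); integrating gives ln(m/m₀) = −(Q_out/(Q_in−Q_out)) ln(V/V₀).
m = m₀ (V₀/V)^(Q_out/(Q_in−Q_out)) = 79.76 × (23.07/42.7347)^(0.863892) = 46.8266 mol.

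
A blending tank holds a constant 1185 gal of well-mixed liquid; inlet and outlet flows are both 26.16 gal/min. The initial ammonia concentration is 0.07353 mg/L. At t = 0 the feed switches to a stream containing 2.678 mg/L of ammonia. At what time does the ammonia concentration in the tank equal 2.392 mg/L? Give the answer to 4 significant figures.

100.1 min

Transient balance on the dissolved component: V dC/dt = Q(C_in − C), so τ = V/Q = 45.2982 min.
C(t) = C_in + (C₀ − C_in) e^(−t/τ). Set C = 2.392 and solve for t:
e^(−t/τ) = (C − C_in)/(C₀ − C_in) = (2.392 − 2.678)/(0.07353 − 2.678) = 0.109811
t = −τ ln(…) = 45.2982 × 2.20899 = 100.063 min.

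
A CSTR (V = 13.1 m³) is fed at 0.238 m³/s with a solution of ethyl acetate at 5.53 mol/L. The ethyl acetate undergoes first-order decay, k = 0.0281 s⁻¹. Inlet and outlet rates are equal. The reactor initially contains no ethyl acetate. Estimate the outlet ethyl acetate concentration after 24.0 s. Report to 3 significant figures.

1.46 mol/L

Accumulation = in − out − consumed: V dC/dt = Q C_in − Q C − k V C.
This is linear with rate a = Q/V + k = 0.046268 s⁻¹.
C_ss = Q C_in/(Q + kV) = 2.1715 mol/L; C(t) = C_ss + (C₀ − C_ss) e^(−a t).
C(24.0) = 2.1715 + (-2.1715)·e^(−0.046268·24.0) = 2.1715 + (-2.1715)·0.32942 = 1.4561 mol/L.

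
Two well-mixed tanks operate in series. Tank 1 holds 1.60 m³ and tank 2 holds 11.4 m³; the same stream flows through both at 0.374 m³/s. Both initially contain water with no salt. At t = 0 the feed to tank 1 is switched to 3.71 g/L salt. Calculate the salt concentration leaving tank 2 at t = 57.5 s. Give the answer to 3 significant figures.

3.06 g/L

Time constants: τᵢ = Vᵢ/Q for each well-mixed tank.
τ₁ = 1.60/0.374 = 4.2781 s; τ₂ = 11.4/0.374 = 30.481 s.
Solving the cascade with C₁(0)=C₂(0)=0 gives C₂(t) = C_in[1 − (τ₁ e^(−t/τ₁) − τ₂ e^(−t/τ₂))/(τ₁ − τ₂)].
At t = 57.5: e^(−t/τ₁) = 1.4548e-06, e^(−t/τ₂) = 0.15162.
C₂ = 3.71·[1 − (4.2781·1.4548e-06 − 30.481·0.15162)/(-26.203)] = 3.71·0.82363 = 3.0557 g/L.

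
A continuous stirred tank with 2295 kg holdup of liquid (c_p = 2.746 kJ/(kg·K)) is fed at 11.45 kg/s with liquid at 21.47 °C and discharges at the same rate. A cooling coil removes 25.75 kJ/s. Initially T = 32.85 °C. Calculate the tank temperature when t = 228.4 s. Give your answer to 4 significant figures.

Unsteady energy balance on the tank contents: M c_p dT/dt = ṁ c_p (T_in − T) − 25.75.
Rearrange: dT/dt = (T_ss − T)/τ with τ = M/ṁ = 200.437 s and T_ss = T_in − Q̇/(ṁ c_p) = 20.6510 °C.
Solution: T(t) = T_ss + (T₀ − T_ss) e^(−t/τ).
T(228.4) = 20.6510 + (12.1990)·e^(−228.4/200.437) = 20.6510 + (12.1990)·0.319975 = 24.5544 °C.

24.55 °C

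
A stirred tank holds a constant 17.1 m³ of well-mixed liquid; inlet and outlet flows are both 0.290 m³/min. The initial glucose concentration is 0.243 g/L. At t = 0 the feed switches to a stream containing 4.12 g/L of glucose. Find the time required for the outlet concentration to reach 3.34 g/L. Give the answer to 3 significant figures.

Unsteady species balance (constant V, well mixed): V dC/dt = Q(C_in − C), so τ = V/Q = 58.966 min.
C(t) = C_in + (C₀ − C_in) e^(−t/τ). Set C = 3.34 and solve for t:
e^(−t/τ) = (C − C_in)/(C₀ − C_in) = (3.34 − 4.12)/(0.243 − 4.12) = 0.20119
t = −τ ln(…) = 58.966 × 1.6035 = 94.553 min.

94.6 min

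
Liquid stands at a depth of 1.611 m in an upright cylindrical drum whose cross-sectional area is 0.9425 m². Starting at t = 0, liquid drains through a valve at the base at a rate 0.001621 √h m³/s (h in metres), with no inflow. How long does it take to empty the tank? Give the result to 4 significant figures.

A dh/dt = −Q_out = −0.001621 √h.
This is separable: 2 d(√h)/dt = −0.001621/A, so √h = √h₀ − (0.001621/(2A)) t.
Set h = 0: 2√h₀ = (0.001621/A) t_empty ⇒ t_empty = 2A√h₀/0.001621.
t_empty = 2·0.9425·√1.611/0.001621 = 1.88500·1.26925/0.001621 = 1475.97 s.

1476 s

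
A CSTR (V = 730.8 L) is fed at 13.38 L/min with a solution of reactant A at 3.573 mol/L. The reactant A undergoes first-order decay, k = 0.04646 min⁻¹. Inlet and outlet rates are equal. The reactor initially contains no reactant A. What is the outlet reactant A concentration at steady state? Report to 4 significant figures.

Accumulation = in − out − consumed: V dC/dt = Q C_in − Q C − k V C.
At steady state: 0 = Q C_in − (Q + kV) C_ss, so C_ss = Q C_in/(Q + kV).
C_ss = 13.38·3.573/(13.38 + 0.04646·730.8) = 47.8067/47.3330 = 1.01001 mol/L.

1.010 mol/L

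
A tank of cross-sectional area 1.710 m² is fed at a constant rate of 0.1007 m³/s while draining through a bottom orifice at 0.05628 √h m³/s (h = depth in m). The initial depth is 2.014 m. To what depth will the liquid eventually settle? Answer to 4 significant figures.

A dh/dt = Q_in − 0.05628 √h. Steady state requires inflow = outflow:
Q_in = 0.05628 √h_ss ⇒ √h_ss = 0.1007/0.05628 = 1.78927.
h_ss = 1.78927² = 3.20148 m. (Since h₀ = 2.014 m < h_ss, the level will rise toward this value.)

3.201 m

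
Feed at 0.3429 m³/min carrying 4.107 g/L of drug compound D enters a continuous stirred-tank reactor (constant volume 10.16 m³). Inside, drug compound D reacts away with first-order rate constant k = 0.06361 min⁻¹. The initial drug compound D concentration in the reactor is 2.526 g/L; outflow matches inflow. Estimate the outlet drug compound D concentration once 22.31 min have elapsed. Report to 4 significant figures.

V dC/dt = Q(C_in − C) − k V C.
This is linear with rate a = Q/V + k = 0.0973600 min⁻¹.
C_ss = Q C_in/(Q + kV) = 1.42370 g/L; C(t) = C_ss + (C₀ − C_ss) e^(−a t).
C(22.31) = 1.42370 + (1.10230)·e^(−0.0973600·22.31) = 1.42370 + (1.10230)·0.113938 = 1.54929 g/L.

1.549 g/L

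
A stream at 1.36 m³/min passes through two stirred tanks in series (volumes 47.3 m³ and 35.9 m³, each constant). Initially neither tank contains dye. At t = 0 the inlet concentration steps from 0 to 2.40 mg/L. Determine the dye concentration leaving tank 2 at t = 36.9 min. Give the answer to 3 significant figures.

Time constants: τᵢ = Vᵢ/Q for each well-mixed tank.
τ₁ = 47.3/1.36 = 34.779 min; τ₂ = 35.9/1.36 = 26.397 min.
Tank 1: C₁ = C_in(1 − e^(−t/τ₁)). Tank 2 (τ₁ ≠ τ₂): C₂ = C_in[1 − (τ₁ e^(−t/τ₁) − τ₂ e^(−t/τ₂))/(τ₁ − τ₂)].
At t = 36.9: e^(−t/τ₁) = 0.34612, e^(−t/τ₂) = 0.24712.
C₂ = 2.40·[1 − (34.779·0.34612 − 26.397·0.24712)/(8.3824)] = 2.40·0.34212 = 0.82109 mg/L.

0.821 mg/L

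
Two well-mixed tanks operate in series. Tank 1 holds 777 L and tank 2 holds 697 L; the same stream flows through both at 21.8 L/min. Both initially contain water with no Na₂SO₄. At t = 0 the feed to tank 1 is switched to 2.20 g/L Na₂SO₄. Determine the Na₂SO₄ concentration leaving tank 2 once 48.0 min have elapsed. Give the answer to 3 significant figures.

0.914 g/L

Each tank obeys Vᵢ dCᵢ/dt = Q(Cᵢ₋₁ − Cᵢ), so τᵢ = Vᵢ/Q.
τ₁ = 777/21.8 = 35.642 min; τ₂ = 697/21.8 = 31.972 min.
Solving the cascade with C₁(0)=C₂(0)=0 gives C₂(t) = C_in[1 − (τ₁ e^(−t/τ₁) − τ₂ e^(−t/τ₂))/(τ₁ − τ₂)].
At t = 48.0: e^(−t/τ₁) = 0.26009, e^(−t/τ₂) = 0.22284.
C₂ = 2.20·[1 − (35.642·0.26009 − 31.972·0.22284)/(3.6697)] = 2.20·0.41537 = 0.91380 g/L.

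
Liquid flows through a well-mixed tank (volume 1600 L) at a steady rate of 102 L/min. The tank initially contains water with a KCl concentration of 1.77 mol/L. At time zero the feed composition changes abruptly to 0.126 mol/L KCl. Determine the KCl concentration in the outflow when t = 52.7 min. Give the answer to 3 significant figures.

0.183 mol/L

Species balance on the tank: V dC/dt = Q(C_in − C).
Time constant τ = V/Q = 1600/102 = 15.686 min.
Solution: C(t) = C_in + (C₀ − C_in) e^(−t/τ).
C(52.7) = 0.126 + (1.77 − 0.126)·e^(−52.7/15.686) = 0.126 + (1.6440)·0.034748 = 0.18313 mol/L.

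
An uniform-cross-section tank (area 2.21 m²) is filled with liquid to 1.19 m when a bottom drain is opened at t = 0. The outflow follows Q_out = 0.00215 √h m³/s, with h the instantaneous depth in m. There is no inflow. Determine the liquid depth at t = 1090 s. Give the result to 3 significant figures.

A dh/dt = −Q_out = −0.00215 √h.
Separate and integrate: 2(√h − √h₀) = −(0.00215/A) t.
√h = √1.19 − 0.00215·1090/(2·2.21) = 1.0909 − 0.53020 = 0.56067.
h = 0.56067² = 0.31435 m.

0.314 m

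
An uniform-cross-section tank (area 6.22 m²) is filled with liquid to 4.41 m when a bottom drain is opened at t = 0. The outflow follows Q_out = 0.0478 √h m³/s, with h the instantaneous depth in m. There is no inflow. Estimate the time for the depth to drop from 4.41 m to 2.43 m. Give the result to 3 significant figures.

141 s

Accumulation of liquid (constant cross-section A): A dh/dt = −0.0478 √h.
This is separable: 2 d(√h)/dt = −0.0478/A, so √h = √h₀ − (0.0478/(2A)) t.
t = 2A(√h₀ − √h)/0.0478 = 2·6.22·(√4.41 − √2.43)/0.0478
  = 12.440 × (2.1000 − 1.5588) / 0.0478 = 140.84 s.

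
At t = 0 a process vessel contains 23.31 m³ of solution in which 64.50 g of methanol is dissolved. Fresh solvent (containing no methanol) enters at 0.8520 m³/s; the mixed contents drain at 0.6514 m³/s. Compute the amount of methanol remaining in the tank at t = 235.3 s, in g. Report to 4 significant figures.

1.772 g

Let m(t) be the amount of methanol. Volume: V(t) = V₀ + (Q_in − Q_out) t = 23.31 + 0.200600 t; V(235.3) = 70.5112 m³.
Solute balance: dm/dt = 0 − Q_out C = −Q_out m/V(t).
Separate: dm/m = −Q_out dt/V(t) ⇒ ln(m/m₀) = −(Q_out/(Q_in−Q_out)) ln(V/V₀).
m = m₀ (V₀/V)^(Q_out/(Q_in−Q_out)) = 64.50 × (23.31/70.5112)^(3.24726) = 1.77236 g.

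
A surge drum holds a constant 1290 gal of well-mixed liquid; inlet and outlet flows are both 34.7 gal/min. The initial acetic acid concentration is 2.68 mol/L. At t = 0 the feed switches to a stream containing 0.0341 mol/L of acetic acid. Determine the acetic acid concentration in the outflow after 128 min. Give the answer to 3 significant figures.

Unsteady species balance (constant V, well mixed): V dC/dt = Q(C_in − C).
So dC/dt = (C_in − C)/τ with τ = V/Q = 1290/34.7 = 37.176 min.
C approaches C_in exponentially: C(t) = C_in + (C₀ − C_in) e^(−t/τ).
C(128) = 0.0341 + (2.68 − 0.0341)·e^(−128/37.176) = 0.0341 + (2.6459)·0.031965 = 0.11868 mol/L.

0.119 mol/L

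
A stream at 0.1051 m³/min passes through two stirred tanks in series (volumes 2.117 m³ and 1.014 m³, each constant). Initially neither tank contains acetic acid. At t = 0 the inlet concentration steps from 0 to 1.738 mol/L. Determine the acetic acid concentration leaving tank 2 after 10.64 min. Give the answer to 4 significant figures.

Time constants: τᵢ = Vᵢ/Q for each well-mixed tank.
τ₁ = 2.117/0.1051 = 20.1427 min; τ₂ = 1.014/0.1051 = 9.64795 min.
Solving the cascade with C₁(0)=C₂(0)=0 gives C₂(t) = C_in[1 − (τ₁ e^(−t/τ₁) − τ₂ e^(−t/τ₂))/(τ₁ − τ₂)].
At t = 10.64: e^(−t/τ₁) = 0.589647, e^(−t/τ₂) = 0.331932.
C₂ = 1.738·[1 − (20.1427·0.589647 − 9.64795·0.331932)/(10.4948)] = 1.738·0.173432 = 0.301425 mol/L.

0.3014 mol/L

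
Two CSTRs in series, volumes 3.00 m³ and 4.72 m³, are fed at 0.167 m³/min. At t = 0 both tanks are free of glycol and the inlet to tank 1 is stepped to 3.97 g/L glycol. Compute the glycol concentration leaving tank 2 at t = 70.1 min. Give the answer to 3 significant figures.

3.20 g/L

Each tank obeys Vᵢ dCᵢ/dt = Q(Cᵢ₋₁ − Cᵢ), so τᵢ = Vᵢ/Q.
τ₁ = 3.00/0.167 = 17.964 min; τ₂ = 4.72/0.167 = 28.263 min.
Tank 1: C₁ = C_in(1 − e^(−t/τ₁)). Tank 2 (τ₁ ≠ τ₂): C₂ = C_in[1 − (τ₁ e^(−t/τ₁) − τ₂ e^(−t/τ₂))/(τ₁ − τ₂)].
At t = 70.1: e^(−t/τ₁) = 0.020197, e^(−t/τ₂) = 0.083724.
C₂ = 3.97·[1 − (17.964·0.020197 − 28.263·0.083724)/(-10.299)] = 3.97·0.80547 = 3.1977 g/L.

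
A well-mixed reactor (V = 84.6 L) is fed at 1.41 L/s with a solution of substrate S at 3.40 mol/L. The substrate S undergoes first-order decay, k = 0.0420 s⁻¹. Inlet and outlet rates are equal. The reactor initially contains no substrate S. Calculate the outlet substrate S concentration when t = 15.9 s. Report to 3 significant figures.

0.586 mol/L

Species balance: V dC/dt = Q C_in − Q C − k V C.
dC/dt = (Q/V) C_in − (Q/V + k) C; effective rate a = Q/V + k = 0.016667 + 0.0420 = 0.058667 s⁻¹.
C_ss = Q C_in/(Q + kV) = 0.96591 mol/L; C(t) = C_ss + (C₀ − C_ss) e^(−a t).
C(15.9) = 0.96591 + (-0.96591)·e^(−0.058667·15.9) = 0.96591 + (-0.96591)·0.39345 = 0.58587 mol/L.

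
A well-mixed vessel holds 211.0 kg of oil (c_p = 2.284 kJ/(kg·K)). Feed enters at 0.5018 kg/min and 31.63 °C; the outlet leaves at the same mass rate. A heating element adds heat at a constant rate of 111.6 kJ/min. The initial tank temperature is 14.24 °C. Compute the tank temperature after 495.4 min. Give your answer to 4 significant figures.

Energy balance: M c_p dT/dt = ṁ c_p (T_in − T) + 111.6.
Rearrange: dT/dt = (T_ss − T)/τ with τ = M/ṁ = 420.486 min and T_ss = T_in + Q̇/(ṁ c_p) = 129.003 °C.
T approaches T_ss exponentially: T(t) = T_ss + (T₀ − T_ss) e^(−t/τ).
T(495.4) = 129.003 + (-114.763)·e^(−495.4/420.486) = 129.003 + (-114.763)·0.307845 = 93.6736 °C.

93.67 °C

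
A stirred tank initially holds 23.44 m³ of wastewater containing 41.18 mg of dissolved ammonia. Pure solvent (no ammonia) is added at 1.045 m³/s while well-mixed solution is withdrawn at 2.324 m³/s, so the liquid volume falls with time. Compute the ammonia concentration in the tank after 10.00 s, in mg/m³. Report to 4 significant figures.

Total volume: dV/dt = Q_in − Q_out = -1.27900 m³/s, so V(t) = 23.44 − 1.27900 t and V(10.00) = 10.6500 m³.
No ammonia enters, so dm/dt = −Q_out · (m/V).
Separate: dm/m = −Q_out dt/V(t) ⇒ ln(m/m₀) = −(Q_out/(Q_in−Q_out)) ln(V/V₀).
m = m₀ (V₀/V)^(Q_out/(Q_in−Q_out)) = 41.18 × (23.44/10.6500)^(-1.81704) = 9.82092 mg.
C = m/V = 9.82092/10.6500 = 0.922152 mg/m³.

0.9222 mg/m³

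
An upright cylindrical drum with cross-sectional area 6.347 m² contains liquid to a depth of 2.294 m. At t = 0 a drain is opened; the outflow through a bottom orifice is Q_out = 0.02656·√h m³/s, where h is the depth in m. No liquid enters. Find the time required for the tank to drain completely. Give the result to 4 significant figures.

With no inflow, A dh/dt = −0.02656 √h.
This is separable: 2 d(√h)/dt = −0.02656/A, so √h = √h₀ − (0.02656/(2A)) t.
Tank is empty when √h = 0: t_empty = 2A√h₀/0.02656.
t_empty = 2·6.347·√2.294/0.02656 = 12.6940·1.51460/0.02656 = 723.881 s.

723.9 s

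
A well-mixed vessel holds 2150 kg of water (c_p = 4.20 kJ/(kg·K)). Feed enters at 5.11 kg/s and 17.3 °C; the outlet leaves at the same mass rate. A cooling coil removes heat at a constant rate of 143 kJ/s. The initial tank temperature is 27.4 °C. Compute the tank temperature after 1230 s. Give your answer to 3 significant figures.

Heat balance on the well-mixed liquid: M c_p dT/dt = ṁ c_p (T_in − T) − 143.
τ = M/ṁ = 420.74 s; T_ss = T_in − Q̇/(ṁ c_p) = 17.3 − 143/(5.11·4.20) = 10.637 °C.
This is linear first-order; T(t) = T_ss + (T₀ − T_ss) e^(−t/τ).
T(1230) = 10.637 + (16.763)·e^(−1230/420.74) = 10.637 + (16.763)·0.053751 = 11.538 °C.

11.5 °C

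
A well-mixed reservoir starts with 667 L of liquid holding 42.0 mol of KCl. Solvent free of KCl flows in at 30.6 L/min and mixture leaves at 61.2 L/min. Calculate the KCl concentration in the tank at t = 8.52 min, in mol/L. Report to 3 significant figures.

0.0384 mol/L

Let m(t) be the amount of KCl. Volume: V(t) = V₀ + (Q_in − Q_out) t = 667 − 30.600 t; V(8.52) = 406.29 L.
Species balance (pure solvent in): dm/dt = −Q_out · m/V(t).
dm/m = −Q_out dt/(V₀ − 30.600 t); integrating gives ln(m/m₀) = −(Q_out/(Q_in−Q_out)) ln(V/V₀).
m = m₀ (V₀/V)^(Q_out/(Q_in−Q_out)) = 42.0 × (667/406.29)^(-2.0000) = 15.584 mol.
C = m/V = 15.584/406.29 = 0.038356 mol/L.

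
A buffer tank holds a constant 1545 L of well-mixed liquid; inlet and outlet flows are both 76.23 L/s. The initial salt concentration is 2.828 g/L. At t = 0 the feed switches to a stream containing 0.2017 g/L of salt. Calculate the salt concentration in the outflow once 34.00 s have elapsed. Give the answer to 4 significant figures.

0.6924 g/L

Species balance on the tank: V dC/dt = Q(C_in − C).
Rewrite as dC/dt + C/τ = C_in/τ, τ = V/Q = 20.2676 s.
Solution: C(t) = C_in + (C₀ − C_in) e^(−t/τ).
C(34.00) = 0.2017 + (2.828 − 0.2017)·e^(−34.00/20.2676) = 0.2017 + (2.62630)·0.186831 = 0.692373 g/L.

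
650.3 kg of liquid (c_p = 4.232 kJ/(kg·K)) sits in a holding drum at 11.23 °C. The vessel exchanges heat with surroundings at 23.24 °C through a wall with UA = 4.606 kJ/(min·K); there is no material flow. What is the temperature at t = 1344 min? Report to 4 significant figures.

21.97 °C

Lumped-capacitance energy balance: M c_p dT/dt = UA(T_amb − T).
dT/dt = (T_ss − T)/τ with T_ss = T_amb = 23.2400 °C, τ = M c_p/UA = 650.3·4.232/4.606 = 597.497 min.
This is linear first-order; T(t) = T_ss + (T₀ − T_ss) e^(−t/τ).
T(1344) = 23.2400 + (-12.0100)·0.105464 = 21.9734 °C.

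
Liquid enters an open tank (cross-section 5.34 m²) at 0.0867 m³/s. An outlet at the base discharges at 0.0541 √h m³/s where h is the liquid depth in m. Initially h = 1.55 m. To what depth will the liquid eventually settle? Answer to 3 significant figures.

Volume balance on the tank: A dh/dt = Q_in − 0.0541 √h. At steady state dh/dt = 0:
Q_in = 0.0541 √h_ss ⇒ √h_ss = 0.0867/0.0541 = 1.6026.
h_ss = 1.6026² = 2.5683 m. (Since h₀ = 1.55 m < h_ss, the level will rise toward this value.)

2.57 m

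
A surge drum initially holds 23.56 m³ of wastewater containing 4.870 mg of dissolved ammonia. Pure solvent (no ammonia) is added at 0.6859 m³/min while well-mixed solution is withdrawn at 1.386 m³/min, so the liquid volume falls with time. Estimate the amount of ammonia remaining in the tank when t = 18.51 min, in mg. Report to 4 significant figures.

Let m(t) be the amount of ammonia. Volume: V(t) = V₀ + (Q_in − Q_out) t = 23.56 − 0.700100 t; V(18.51) = 10.6011 m³.
Solute balance: dm/dt = 0 − Q_out C = −Q_out m/V(t).
dm/m = −Q_out dt/(V₀ − 0.700100 t); integrating gives ln(m/m₀) = −(Q_out/(Q_in−Q_out)) ln(V/V₀).
m = m₀ (V₀/V)^(Q_out/(Q_in−Q_out)) = 4.870 × (23.56/10.6011)^(-1.97972) = 1.00212 mg.

1.002 mg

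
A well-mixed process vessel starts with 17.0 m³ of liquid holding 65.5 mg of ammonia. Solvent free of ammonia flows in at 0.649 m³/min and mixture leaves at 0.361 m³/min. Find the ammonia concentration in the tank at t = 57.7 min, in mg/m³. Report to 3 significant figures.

0.829 mg/m³

Let m(t) be the amount of ammonia. Volume: V(t) = V₀ + (Q_in − Q_out) t = 17.0 + 0.28800 t; V(57.7) = 33.618 m³.
Solute balance: dm/dt = 0 − Q_out C = −Q_out m/V(t).
Separate: dm/m = −Q_out dt/V(t) ⇒ ln(m/m₀) = −(Q_out/(Q_in−Q_out)) ln(V/V₀).
m = m₀ (V₀/V)^(Q_out/(Q_in−Q_out)) = 65.5 × (17.0/33.618)^(1.2535) = 27.865 mg.
C = m/V = 27.865/33.618 = 0.82889 mg/m³.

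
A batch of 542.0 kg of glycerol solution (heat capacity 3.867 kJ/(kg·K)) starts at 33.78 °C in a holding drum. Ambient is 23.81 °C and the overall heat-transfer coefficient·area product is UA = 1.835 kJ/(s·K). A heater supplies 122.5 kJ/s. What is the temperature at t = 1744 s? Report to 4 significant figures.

Lumped-capacitance energy balance: M c_p dT/dt = UA(T_amb − T) + Q̇.
dT/dt = (T_ss − T)/τ with T_ss = T_amb + Q̇/UA = 23.81 + 122.5/1.835 = 90.5675 °C, τ = M c_p/UA = 542.0·3.867/1.835 = 1142.19 s.
Integrating: T(t) = T_ss + (T₀ − T_ss) e^(−t/τ).
T(1744) = 90.5675 + (-56.7875)·0.217209 = 78.2327 °C.

78.23 °C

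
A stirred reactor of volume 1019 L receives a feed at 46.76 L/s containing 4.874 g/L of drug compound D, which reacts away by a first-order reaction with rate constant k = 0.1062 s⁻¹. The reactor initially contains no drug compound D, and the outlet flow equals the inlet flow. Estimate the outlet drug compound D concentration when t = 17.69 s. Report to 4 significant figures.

V dC/dt = Q(C_in − C) − k V C.
This is linear with rate a = Q/V + k = 0.152088 s⁻¹.
C_ss = Q C_in/(Q + kV) = 1.47059 g/L; C(t) = C_ss + (C₀ − C_ss) e^(−a t).
C(17.69) = 1.47059 + (-1.47059)·e^(−0.152088·17.69) = 1.47059 + (-1.47059)·0.0678512 = 1.37081 g/L.

1.371 g/L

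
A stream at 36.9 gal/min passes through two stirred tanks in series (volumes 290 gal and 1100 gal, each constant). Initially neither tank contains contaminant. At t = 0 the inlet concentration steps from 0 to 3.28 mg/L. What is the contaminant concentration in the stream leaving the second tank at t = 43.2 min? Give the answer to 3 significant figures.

Time constants: τᵢ = Vᵢ/Q for each well-mixed tank.
τ₁ = 290/36.9 = 7.8591 min; τ₂ = 1100/36.9 = 29.810 min.
Tank 1: C₁ = C_in(1 − e^(−t/τ₁)). Tank 2 (τ₁ ≠ τ₂): C₂ = C_in[1 − (τ₁ e^(−t/τ₁) − τ₂ e^(−t/τ₂))/(τ₁ − τ₂)].
At t = 43.2: e^(−t/τ₁) = 0.0040998, e^(−t/τ₂) = 0.23477.
C₂ = 3.28·[1 − (7.8591·0.0040998 − 29.810·0.23477)/(-21.951)] = 3.28·0.68265 = 2.2391 mg/L.

2.24 mg/L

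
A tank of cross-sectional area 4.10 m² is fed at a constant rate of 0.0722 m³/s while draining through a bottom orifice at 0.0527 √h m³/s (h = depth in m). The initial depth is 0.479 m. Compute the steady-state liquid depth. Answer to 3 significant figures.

1.88 m

Level balance: A dh/dt = 0.0722 − 0.0527 √h. Setting dh/dt = 0:
Q_in = 0.0527 √h_ss ⇒ √h_ss = 0.0722/0.0527 = 1.3700.
h_ss = 1.3700² = 1.8770 m. (Since h₀ = 0.479 m < h_ss, the level will rise toward this value.)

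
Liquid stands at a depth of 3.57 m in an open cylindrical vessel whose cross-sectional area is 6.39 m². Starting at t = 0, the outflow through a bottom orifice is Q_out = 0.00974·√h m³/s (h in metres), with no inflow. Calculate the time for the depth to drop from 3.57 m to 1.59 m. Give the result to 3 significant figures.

A dh/dt = −Q_out = −0.00974 √h.
∫ h^(−1/2) dh = −(0.00974/A) ∫ dt, giving 2√h = 2√h₀ − (0.00974/A) t.
t = 2A(√h₀ − √h)/0.00974 = 2·6.39·(√3.57 − √1.59)/0.00974
  = 12.780 × (1.8894 − 1.2610) / 0.00974 = 824.65 s.

825 s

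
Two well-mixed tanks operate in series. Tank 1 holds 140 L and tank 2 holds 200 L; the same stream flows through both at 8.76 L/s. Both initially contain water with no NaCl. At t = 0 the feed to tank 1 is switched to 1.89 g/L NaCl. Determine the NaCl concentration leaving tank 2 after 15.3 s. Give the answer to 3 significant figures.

0.360 g/L

Each tank obeys Vᵢ dCᵢ/dt = Q(Cᵢ₋₁ − Cᵢ), so τᵢ = Vᵢ/Q.
τ₁ = 140/8.76 = 15.982 s; τ₂ = 200/8.76 = 22.831 s.
Solving the cascade with C₁(0)=C₂(0)=0 gives C₂(t) = C_in[1 − (τ₁ e^(−t/τ₁) − τ₂ e^(−t/τ₂))/(τ₁ − τ₂)].
At t = 15.3: e^(−t/τ₁) = 0.38391, e^(−t/τ₂) = 0.51164.
C₂ = 1.89·[1 − (15.982·0.38391 − 22.831·0.51164)/(-6.8493)] = 1.89·0.19034 = 0.35974 g/L.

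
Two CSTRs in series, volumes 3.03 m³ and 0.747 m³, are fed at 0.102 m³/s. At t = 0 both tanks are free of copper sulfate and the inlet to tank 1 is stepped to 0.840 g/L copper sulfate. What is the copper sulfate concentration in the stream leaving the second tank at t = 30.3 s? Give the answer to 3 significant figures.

Species balance on tank i: dCᵢ/dt = (Cᵢ₋₁ − Cᵢ)/τᵢ with τᵢ = Vᵢ/Q.
τ₁ = 3.03/0.102 = 29.706 s; τ₂ = 0.747/0.102 = 7.3235 s.
Tank 1: C₁ = C_in(1 − e^(−t/τ₁)). Tank 2 (τ₁ ≠ τ₂): C₂ = C_in[1 − (τ₁ e^(−t/τ₁) − τ₂ e^(−t/τ₂))/(τ₁ − τ₂)].
At t = 30.3: e^(−t/τ₁) = 0.36059, e^(−t/τ₂) = 0.015965.
C₂ = 0.840·[1 − (29.706·0.36059 − 7.3235·0.015965)/(22.382)] = 0.840·0.52664 = 0.44238 g/L.

0.442 g/L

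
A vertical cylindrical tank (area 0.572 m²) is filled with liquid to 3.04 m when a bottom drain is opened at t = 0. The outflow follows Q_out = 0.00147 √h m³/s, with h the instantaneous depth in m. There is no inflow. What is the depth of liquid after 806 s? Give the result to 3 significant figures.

Accumulation of liquid (constant cross-section A): A dh/dt = −0.00147 √h.
∫ h^(−1/2) dh = −(0.00147/A) ∫ dt, giving 2√h = 2√h₀ − (0.00147/A) t.
√h = √3.04 − 0.00147·806/(2·0.572) = 1.7436 − 1.0357 = 0.70788.
h = 0.70788² = 0.50109 m.

0.501 m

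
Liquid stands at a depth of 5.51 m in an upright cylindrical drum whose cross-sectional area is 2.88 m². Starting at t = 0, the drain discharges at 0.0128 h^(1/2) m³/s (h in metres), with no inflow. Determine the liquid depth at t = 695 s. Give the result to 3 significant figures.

0.645 m

A dh/dt = −Q_out = −0.0128 √h.
Separate and integrate: 2(√h − √h₀) = −(0.0128/A) t.
√h = √5.51 − 0.0128·695/(2·2.88) = 2.3473 − 1.5444 = 0.80289.
h = 0.80289² = 0.64464 m.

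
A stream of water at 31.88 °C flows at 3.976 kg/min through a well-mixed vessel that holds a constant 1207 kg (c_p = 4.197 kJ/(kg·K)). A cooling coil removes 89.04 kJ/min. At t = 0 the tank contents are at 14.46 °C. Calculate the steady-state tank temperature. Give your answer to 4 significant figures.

26.54 °C

M c_p dT/dt = ṁ c_p (T_in − T) − Q̇.
At steady state dT/dt = 0 ⇒ T_ss = T_in − Q̇/(ṁ c_p) = 31.88 − 89.04/(3.976·4.197) = 26.5442 °C.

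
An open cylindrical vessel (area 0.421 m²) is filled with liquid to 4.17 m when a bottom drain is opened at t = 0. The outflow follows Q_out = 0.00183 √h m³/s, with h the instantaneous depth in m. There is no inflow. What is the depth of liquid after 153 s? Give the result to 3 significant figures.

Accumulation of liquid (constant cross-section A): A dh/dt = −0.00183 √h.
This is separable: 2 d(√h)/dt = −0.00183/A, so √h = √h₀ − (0.00183/(2A)) t.
√h = √4.17 − 0.00183·153/(2·0.421) = 2.0421 − 0.33253 = 1.7095.
h = 1.7095² = 2.9225 m.

2.92 m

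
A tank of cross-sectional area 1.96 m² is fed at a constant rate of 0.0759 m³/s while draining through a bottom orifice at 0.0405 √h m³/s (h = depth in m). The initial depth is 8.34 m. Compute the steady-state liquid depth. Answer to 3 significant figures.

A dh/dt = Q_in − 0.0405 √h. Steady state requires inflow = outflow:
Q_in = 0.0405 √h_ss ⇒ √h_ss = 0.0759/0.0405 = 1.8741.
h_ss = 1.8741² = 3.5122 m. (Since h₀ = 8.34 m > h_ss, the level will fall toward this value.)

3.51 m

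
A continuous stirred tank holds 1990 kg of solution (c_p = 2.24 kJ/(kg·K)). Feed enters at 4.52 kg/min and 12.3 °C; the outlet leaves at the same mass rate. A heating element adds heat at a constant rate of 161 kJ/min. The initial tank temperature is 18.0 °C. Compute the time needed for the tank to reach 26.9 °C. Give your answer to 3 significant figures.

Energy balance: M c_p dT/dt = ṁ c_p (T_in − T) + 161.
τ = M/ṁ = 440.27 min; T_ss = T_in + Q̇/(ṁ c_p) = 28.202 °C.
T(t) = T_ss + (T₀ − T_ss) e^(−t/τ). Set T = 26.9:
e^(−t/τ) = (26.9 − 28.202)/(18.0 − 28.202) = 0.12758
t = −440.27 · ln(0.12758) = 906.50 min.

906 min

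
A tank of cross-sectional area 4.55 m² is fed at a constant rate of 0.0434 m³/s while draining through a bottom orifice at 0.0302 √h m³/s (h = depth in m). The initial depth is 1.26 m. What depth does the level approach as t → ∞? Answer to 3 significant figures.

A dh/dt = Q_in − 0.0302 √h. Steady state requires inflow = outflow:
Q_in = 0.0302 √h_ss ⇒ √h_ss = 0.0434/0.0302 = 1.4371.
h_ss = 1.4371² = 2.0652 m. (Since h₀ = 1.26 m < h_ss, the level will rise toward this value.)

2.07 m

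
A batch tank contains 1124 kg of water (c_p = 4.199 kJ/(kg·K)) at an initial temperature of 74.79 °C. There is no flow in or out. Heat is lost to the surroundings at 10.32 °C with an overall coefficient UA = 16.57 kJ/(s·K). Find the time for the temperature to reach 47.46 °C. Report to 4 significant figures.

157.1 s

Lumped-capacitance energy balance: M c_p dT/dt = UA(T_amb − T).
τ = M c_p/UA = 284.833 s; T_ss = T_amb = 10.3200 °C.
T(t) = T_ss + (T₀ − T_ss)e^(−t/τ); set T = 47.46:
t = −τ ln[(T − T_ss)/(T₀ − T_ss)] = −284.833 · ln(0.576082) = 157.087 s.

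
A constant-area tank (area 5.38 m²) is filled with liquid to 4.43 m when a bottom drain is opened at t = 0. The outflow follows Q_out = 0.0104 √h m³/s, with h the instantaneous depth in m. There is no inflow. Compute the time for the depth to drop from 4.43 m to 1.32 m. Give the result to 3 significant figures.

A dh/dt = −Q_out = −0.0104 √h.
∫ h^(−1/2) dh = −(0.0104/A) ∫ dt, giving 2√h = 2√h₀ − (0.0104/A) t.
t = 2A(√h₀ − √h)/0.0104 = 2·5.38·(√4.43 − √1.32)/0.0104
  = 10.760 × (2.1048 − 1.1489) / 0.0104 = 988.93 s.

989 s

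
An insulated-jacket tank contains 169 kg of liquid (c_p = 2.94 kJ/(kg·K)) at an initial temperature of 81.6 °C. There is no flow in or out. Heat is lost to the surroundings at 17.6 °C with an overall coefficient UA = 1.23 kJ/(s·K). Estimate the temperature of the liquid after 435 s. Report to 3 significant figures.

Heat balance on the well-mixed liquid: M c_p dT/dt = −UA(T − T_amb).
dT/dt = (T_ss − T)/τ with T_ss = T_amb = 17.600 °C, τ = M c_p/UA = 169·2.94/1.23 = 403.95 s.
Integrating: T(t) = T_ss + (T₀ − T_ss) e^(−t/τ).
T(435) = 17.600 + (64.000)·0.34066 = 39.402 °C.

39.4 °C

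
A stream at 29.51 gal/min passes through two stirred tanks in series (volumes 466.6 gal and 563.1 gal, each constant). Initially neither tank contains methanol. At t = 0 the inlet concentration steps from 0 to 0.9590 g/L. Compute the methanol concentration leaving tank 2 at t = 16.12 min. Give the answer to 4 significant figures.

0.2276 g/L

Species balance on tank i: dCᵢ/dt = (Cᵢ₋₁ − Cᵢ)/τᵢ with τᵢ = Vᵢ/Q.
τ₁ = 466.6/29.51 = 15.8116 min; τ₂ = 563.1/29.51 = 19.0817 min.
Solving the cascade with C₁(0)=C₂(0)=0 gives C₂(t) = C_in[1 − (τ₁ e^(−t/τ₁) − τ₂ e^(−t/τ₂))/(τ₁ − τ₂)].
At t = 16.12: e^(−t/τ₁) = 0.360773, e^(−t/τ₂) = 0.429648.
C₂ = 0.9590·[1 − (15.8116·0.360773 − 19.0817·0.429648)/(-3.27008)] = 0.9590·0.237329 = 0.227599 g/L.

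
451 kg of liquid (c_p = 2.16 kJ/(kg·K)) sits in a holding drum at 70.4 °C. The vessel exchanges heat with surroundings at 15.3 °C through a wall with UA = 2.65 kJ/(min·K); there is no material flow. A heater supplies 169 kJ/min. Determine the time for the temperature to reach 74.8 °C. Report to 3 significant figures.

260 min

Lumped-capacitance energy balance: M c_p dT/dt = UA(T_amb − T) + Q̇.
τ = M c_p/UA = 367.61 min; T_ss = T_amb + Q̇/UA = 15.3 + 169/2.65 = 79.074 °C.
T(t) = T_ss + (T₀ − T_ss)e^(−t/τ); set T = 74.8:
t = −τ ln[(T − T_ss)/(T₀ − T_ss)] = −367.61 · ln(0.49271) = 260.20 min.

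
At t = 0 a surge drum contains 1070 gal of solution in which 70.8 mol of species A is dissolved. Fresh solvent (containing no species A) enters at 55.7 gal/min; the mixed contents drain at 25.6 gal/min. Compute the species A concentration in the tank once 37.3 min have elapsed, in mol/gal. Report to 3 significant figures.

Let m(t) be the amount of species A. Volume: V(t) = V₀ + (Q_in − Q_out) t = 1070 + 30.100 t; V(37.3) = 2192.7 gal.
Species balance (pure solvent in): dm/dt = −Q_out · m/V(t).
Separate: dm/m = −Q_out dt/V(t) ⇒ ln(m/m₀) = −(Q_out/(Q_in−Q_out)) ln(V/V₀).
m = m₀ (V₀/V)^(Q_out/(Q_in−Q_out)) = 70.8 × (1070/2192.7)^(0.85050) = 38.461 mol.
C = m/V = 38.461/2192.7 = 0.017540 mol/gal.

0.0175 mol/gal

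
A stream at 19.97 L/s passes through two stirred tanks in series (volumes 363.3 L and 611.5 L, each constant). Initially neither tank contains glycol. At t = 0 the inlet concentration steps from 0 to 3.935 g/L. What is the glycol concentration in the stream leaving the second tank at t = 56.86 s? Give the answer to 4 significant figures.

2.674 g/L

Species balance on tank i: dCᵢ/dt = (Cᵢ₋₁ − Cᵢ)/τᵢ with τᵢ = Vᵢ/Q.
τ₁ = 363.3/19.97 = 18.1923 s; τ₂ = 611.5/19.97 = 30.6209 s.
Tank 1: C₁ = C_in(1 − e^(−t/τ₁)). Tank 2 (τ₁ ≠ τ₂): C₂ = C_in[1 − (τ₁ e^(−t/τ₁) − τ₂ e^(−t/τ₂))/(τ₁ − τ₂)].
At t = 56.86: e^(−t/τ₁) = 0.0439150, e^(−t/τ₂) = 0.156156.
C₂ = 3.935·[1 − (18.1923·0.0439150 − 30.6209·0.156156)/(-12.4286)] = 3.935·0.679552 = 2.67404 g/L.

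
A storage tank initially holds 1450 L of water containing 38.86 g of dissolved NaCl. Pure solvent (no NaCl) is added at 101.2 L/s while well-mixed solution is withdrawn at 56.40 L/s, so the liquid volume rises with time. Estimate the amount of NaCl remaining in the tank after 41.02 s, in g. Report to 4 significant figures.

13.87 g

Total volume: dV/dt = Q_in − Q_out = 44.8000 L/s, so V(t) = 1450 + 44.8000 t and V(41.02) = 3287.70 L.
No NaCl enters, so dm/dt = −Q_out · (m/V).
dm/m = −Q_out dt/(V₀ + 44.8000 t); integrating gives ln(m/m₀) = −(Q_out/(Q_in−Q_out)) ln(V/V₀).
m = m₀ (V₀/V)^(Q_out/(Q_in−Q_out)) = 38.86 × (1450/3287.70)^(1.25893) = 13.8651 g.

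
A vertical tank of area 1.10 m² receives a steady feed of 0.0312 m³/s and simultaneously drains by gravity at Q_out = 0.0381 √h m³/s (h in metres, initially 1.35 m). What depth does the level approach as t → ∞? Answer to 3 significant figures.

0.671 m

Accumulation of liquid (constant cross-section A): A dh/dt = Q_in − 0.0381 √h. At steady state dh/dt = 0:
Q_in = 0.0381 √h_ss ⇒ √h_ss = 0.0312/0.0381 = 0.81890.
h_ss = 0.81890² = 0.67059 m. (Since h₀ = 1.35 m > h_ss, the level will fall toward this value.)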